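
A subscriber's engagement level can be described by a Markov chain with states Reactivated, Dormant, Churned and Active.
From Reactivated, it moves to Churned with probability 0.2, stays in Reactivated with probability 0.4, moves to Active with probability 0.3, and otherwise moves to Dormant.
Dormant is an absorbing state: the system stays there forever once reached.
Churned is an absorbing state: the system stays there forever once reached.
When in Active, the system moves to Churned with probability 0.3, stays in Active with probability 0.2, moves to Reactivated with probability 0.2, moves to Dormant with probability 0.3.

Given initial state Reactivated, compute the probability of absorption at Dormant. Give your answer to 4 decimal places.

0.4048

Let h(s) be the probability of absorption at Dormant starting from transient state s. Then h(Dormant) = 1 and h(Churned) = 0. By first-step analysis:
h(Reactivated) = 0.4·h(Reactivated) + 0.1·1 + 0.2·0 + 0.3·h(Active)
h(Active) = 0.2·h(Reactivated) + 0.3·1 + 0.3·0 + 0.2·h(Active)
Solving: h(Reactivated) = 0.4048, h(Active) = 0.4762.
Starting from Reactivated, the probability is 0.4048.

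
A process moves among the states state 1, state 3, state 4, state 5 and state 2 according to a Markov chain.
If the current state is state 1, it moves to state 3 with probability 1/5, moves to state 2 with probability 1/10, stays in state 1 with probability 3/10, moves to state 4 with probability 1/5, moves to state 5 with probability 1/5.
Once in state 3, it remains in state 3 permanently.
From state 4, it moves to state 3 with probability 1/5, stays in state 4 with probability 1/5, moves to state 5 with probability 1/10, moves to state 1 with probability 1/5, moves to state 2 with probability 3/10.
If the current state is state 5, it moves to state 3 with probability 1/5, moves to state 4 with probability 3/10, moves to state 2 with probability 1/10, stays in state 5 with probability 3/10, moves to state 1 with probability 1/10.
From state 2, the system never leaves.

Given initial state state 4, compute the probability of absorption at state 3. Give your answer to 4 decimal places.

0.4665

Let h(s) be the probability of absorption at state 3 starting from transient state s. Then h(state 3) = 1 and h(state 2) = 0. By first-step analysis:
h(state 1) = 0.3·h(state 1) + 0.2·1 + 0.2·h(state 4) + 0.2·h(state 5) + 0.1·0
h(state 4) = 0.2·h(state 1) + 0.2·1 + 0.2·h(state 4) + 0.1·h(state 5) + 0.3·0
h(state 5) = 0.1·h(state 1) + 0.2·1 + 0.3·h(state 4) + 0.3·h(state 5) + 0.1·0
Solving: h(state 1) = 0.5815, h(state 4) = 0.4665, h(state 5) = 0.5687.
Starting from state 4, the probability is 0.4665.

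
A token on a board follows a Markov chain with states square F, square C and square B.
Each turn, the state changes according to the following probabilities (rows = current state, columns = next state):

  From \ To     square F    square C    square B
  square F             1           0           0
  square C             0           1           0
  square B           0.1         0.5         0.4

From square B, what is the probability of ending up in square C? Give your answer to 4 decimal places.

Let h(s) be the probability of absorption at square C starting from transient state s. Then h(square C) = 1 and h(square F) = 0. By first-step analysis:
h(square B) = 0.1·0 + 0.5·1 + 0.4·h(square B)
Solving: h(square B) = 0.8333.
Starting from square B, the probability is 0.8333.

0.8333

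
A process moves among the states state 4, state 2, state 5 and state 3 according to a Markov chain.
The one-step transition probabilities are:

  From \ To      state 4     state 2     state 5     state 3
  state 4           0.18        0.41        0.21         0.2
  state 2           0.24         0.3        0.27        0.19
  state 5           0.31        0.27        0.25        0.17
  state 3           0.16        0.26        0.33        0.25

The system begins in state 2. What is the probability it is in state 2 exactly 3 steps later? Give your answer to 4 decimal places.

Propagate the distribution vector 3 steps from state 2.
After 0 steps: (0.0000, 1.0000, 0.0000, 0.0000)
After 1 step: (0.2400, 0.3000, 0.2700, 0.1900)
After 2 steps: (0.2293, 0.3107, 0.2616, 0.1984)
After 3 steps: (0.2287, 0.3094, 0.2629, 0.1990)
P(in state 2 after 3 steps) = 0.3094

0.3094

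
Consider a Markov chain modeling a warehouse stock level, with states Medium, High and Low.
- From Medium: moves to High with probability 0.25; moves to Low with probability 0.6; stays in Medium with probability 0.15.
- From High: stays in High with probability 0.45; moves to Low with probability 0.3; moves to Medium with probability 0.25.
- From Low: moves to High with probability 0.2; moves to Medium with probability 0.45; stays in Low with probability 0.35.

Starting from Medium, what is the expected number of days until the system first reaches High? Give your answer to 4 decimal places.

4.4248

Let t(s) be the expected number of days to first reach High from state s, with t(High) = 0. Conditioning on the first day:
t(Medium) = 1 + 0.15·t(Medium) + 0.6·t(Low)
t(Low) = 1 + 0.45·t(Medium) + 0.35·t(Low)
Solving: t(Medium) = 4.4248, t(Low) = 4.6018.
Expected days from Medium to High: 4.4248.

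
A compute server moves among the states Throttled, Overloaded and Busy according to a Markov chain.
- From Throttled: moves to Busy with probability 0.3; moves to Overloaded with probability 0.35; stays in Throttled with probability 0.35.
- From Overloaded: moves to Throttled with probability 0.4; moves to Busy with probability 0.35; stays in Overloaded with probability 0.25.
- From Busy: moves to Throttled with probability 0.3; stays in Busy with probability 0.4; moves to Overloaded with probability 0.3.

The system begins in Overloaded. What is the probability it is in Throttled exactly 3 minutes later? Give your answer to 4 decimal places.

0.3480

Propagate the distribution vector 3 minutes from Overloaded.
After 0 minutes: (0.0000, 1.0000, 0.0000)
After 1 minute: (0.4000, 0.2500, 0.3500)
After 2 minutes: (0.3450, 0.3075, 0.3475)
After 3 minutes: (0.3480, 0.3019, 0.3501)
P(in Throttled after 3 minutes) = 0.3480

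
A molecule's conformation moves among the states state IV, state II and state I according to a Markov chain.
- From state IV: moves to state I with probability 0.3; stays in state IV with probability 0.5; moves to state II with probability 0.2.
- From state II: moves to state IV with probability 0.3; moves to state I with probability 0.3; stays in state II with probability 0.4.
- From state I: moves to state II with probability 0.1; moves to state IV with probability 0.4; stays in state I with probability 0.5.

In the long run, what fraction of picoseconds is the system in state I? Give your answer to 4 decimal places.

0.3750

Let the stationary distribution be π with π = πP and π_1 + π_2 + π_3 = 1.
π_1 = 0.5·π_1 + 0.3·π_2 + 0.4·π_3
π_2 = 0.2·π_1 + 0.4·π_2 + 0.1·π_3
Solving with the normalization constraint gives π = (0.4219, 0.2031, 0.3750).
So the stationary probability of state I is 0.3750.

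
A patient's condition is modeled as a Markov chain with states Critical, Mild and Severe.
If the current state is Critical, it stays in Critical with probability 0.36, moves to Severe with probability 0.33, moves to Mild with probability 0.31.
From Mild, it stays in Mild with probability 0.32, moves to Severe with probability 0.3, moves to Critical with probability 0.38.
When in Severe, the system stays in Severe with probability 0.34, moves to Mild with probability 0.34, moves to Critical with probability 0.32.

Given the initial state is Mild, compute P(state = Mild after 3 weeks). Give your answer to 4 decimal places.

0.3229

Propagate the distribution vector 3 weeks from Mild.
After 0 weeks: (0.0000, 1.0000, 0.0000)
After 1 week: (0.3800, 0.3200, 0.3000)
After 2 weeks: (0.3544, 0.3222, 0.3234)
After 3 weeks: (0.3535, 0.3229, 0.3236)
P(in Mild after 3 weeks) = 0.3229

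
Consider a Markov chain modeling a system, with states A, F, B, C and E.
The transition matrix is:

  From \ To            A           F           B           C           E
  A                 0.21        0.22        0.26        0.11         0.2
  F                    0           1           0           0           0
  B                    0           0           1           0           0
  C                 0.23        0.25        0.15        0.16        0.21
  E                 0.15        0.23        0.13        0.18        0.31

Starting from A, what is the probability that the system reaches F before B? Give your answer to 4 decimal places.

0.5115

Let h(s) be the probability of absorption at F starting from transient state s. Then h(F) = 1 and h(B) = 0. By first-step analysis:
h(A) = 0.21·h(A) + 0.22·1 + 0.26·0 + 0.11·h(C) + 0.2·h(E)
h(C) = 0.23·h(A) + 0.25·1 + 0.15·0 + 0.16·h(C) + 0.21·h(E)
h(E) = 0.15·h(A) + 0.23·1 + 0.13·0 + 0.18·h(C) + 0.31·h(E)
Solving: h(A) = 0.5115, h(C) = 0.5871, h(E) = 0.5977.
Starting from A, the probability is 0.5115.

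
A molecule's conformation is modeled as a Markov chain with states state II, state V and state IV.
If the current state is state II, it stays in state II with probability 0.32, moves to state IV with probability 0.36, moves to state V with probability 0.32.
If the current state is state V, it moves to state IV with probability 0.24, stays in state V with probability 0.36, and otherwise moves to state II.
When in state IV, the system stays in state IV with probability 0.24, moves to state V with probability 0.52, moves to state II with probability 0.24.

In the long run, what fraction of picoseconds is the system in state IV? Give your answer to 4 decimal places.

0.2795

Let the stationary distribution be π with π = πP and π_1 + π_2 + π_3 = 1.
π_1 = 0.32·π_1 + 0.4·π_2 + 0.24·π_3
π_2 = 0.32·π_1 + 0.36·π_2 + 0.52·π_3
Solving with the normalization constraint gives π = (0.3290, 0.3916, 0.2795).
So the stationary probability of state IV is 0.2795.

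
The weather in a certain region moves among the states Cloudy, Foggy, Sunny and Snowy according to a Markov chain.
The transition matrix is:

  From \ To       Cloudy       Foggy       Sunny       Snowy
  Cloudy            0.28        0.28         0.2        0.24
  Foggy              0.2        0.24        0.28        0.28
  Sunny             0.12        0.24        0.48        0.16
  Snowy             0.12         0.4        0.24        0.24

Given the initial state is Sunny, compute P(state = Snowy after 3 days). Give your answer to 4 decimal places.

0.2220

Propagate the distribution vector 3 days from Sunny.
After 0 days: (0.0000, 0.0000, 1.0000, 0.0000)
After 1 day: (0.1200, 0.2400, 0.4800, 0.1600)
After 2 days: (0.1584, 0.2704, 0.3600, 0.2112)
After 3 days: (0.1670, 0.2801, 0.3309, 0.2220)
P(in Snowy after 3 days) = 0.2220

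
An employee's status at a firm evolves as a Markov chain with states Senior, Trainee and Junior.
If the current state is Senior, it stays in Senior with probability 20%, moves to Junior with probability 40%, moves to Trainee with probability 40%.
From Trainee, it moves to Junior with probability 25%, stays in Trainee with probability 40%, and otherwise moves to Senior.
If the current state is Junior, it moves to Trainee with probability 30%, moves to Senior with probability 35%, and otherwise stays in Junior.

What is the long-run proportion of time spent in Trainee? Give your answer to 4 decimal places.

0.3671

Let the stationary distribution be π with π = πP and π_1 + π_2 + π_3 = 1.
π_1 = 0.2·π_1 + 0.35·π_2 + 0.35·π_3
π_2 = 0.4·π_1 + 0.4·π_2 + 0.3·π_3
Solving with the normalization constraint gives π = (0.3043, 0.3671, 0.3285).
So the stationary probability of Trainee is 0.3671.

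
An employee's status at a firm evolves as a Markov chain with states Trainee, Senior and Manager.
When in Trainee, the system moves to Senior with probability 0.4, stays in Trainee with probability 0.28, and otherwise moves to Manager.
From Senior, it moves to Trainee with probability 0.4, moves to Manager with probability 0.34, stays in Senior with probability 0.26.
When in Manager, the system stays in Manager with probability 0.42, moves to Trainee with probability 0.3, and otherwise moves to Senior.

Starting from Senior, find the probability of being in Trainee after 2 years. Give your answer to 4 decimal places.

Sum over the intermediate state after 1 year:
P = P(Senior→Trainee)·P(Trainee→Trainee) + P(Senior→Senior)·P(Senior→Trainee) + P(Senior→Manager)·P(Manager→Trainee)
  = 0.4×0.28 + 0.26×0.4 + 0.34×0.3
  = 0.1120 + 0.1040 + 0.1020 = 0.3180

0.3180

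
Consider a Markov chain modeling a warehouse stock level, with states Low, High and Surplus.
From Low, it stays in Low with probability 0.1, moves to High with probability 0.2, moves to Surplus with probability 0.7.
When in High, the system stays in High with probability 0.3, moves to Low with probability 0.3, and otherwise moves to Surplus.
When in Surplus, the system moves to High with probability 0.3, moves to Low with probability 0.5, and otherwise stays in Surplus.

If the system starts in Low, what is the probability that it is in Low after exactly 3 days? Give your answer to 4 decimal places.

Propagate the distribution vector 3 days from Low.
After 0 days: (1.0000, 0.0000, 0.0000)
After 1 day: (0.1000, 0.2000, 0.7000)
After 2 days: (0.4200, 0.2900, 0.2900)
After 3 days: (0.2740, 0.2580, 0.4680)
P(in Low after 3 days) = 0.2740

0.2740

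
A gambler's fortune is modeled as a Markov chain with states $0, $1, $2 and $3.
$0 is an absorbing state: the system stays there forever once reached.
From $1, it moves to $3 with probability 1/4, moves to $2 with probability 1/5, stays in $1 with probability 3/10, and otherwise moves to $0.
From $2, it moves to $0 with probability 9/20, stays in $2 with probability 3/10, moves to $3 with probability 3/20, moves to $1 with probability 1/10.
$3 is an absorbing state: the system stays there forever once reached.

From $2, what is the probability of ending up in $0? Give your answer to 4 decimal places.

0.7234

Let h(s) be the probability of absorption at $0 starting from transient state s. Then h($0) = 1 and h($3) = 0. By first-step analysis:
h($1) = 0.25·1 + 0.3·h($1) + 0.2·h($2) + 0.25·0
h($2) = 0.45·1 + 0.1·h($1) + 0.3·h($2) + 0.15·0
Solving: h($1) = 0.5638, h($2) = 0.7234.
Starting from $2, the probability is 0.7234.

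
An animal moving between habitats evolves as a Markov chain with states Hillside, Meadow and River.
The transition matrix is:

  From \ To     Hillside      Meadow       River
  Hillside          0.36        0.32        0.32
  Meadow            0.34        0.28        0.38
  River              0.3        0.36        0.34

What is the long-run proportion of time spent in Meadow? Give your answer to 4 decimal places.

Let the stationary distribution be π with π = πP and π_1 + π_2 + π_3 = 1.
π_1 = 0.36·π_1 + 0.34·π_2 + 0.3·π_3
π_2 = 0.32·π_1 + 0.28·π_2 + 0.36·π_3
Solving with the normalization constraint gives π = (0.3328, 0.3210, 0.3462).
So the stationary probability of Meadow is 0.3210.

0.3210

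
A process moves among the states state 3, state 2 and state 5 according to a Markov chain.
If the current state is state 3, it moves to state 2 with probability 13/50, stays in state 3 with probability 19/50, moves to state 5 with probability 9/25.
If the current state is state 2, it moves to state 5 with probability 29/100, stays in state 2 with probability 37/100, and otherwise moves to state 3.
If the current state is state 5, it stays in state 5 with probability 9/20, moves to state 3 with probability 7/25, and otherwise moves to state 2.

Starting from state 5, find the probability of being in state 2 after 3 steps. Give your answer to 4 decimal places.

Propagate the distribution vector 3 steps from state 5.
After 0 steps: (0.0000, 0.0000, 1.0000)
After 1 step: (0.2800, 0.2700, 0.4500)
After 2 steps: (0.3242, 0.2942, 0.3816)
After 3 steps: (0.3301, 0.2962, 0.3738)
P(in state 2 after 3 steps) = 0.2962

0.2962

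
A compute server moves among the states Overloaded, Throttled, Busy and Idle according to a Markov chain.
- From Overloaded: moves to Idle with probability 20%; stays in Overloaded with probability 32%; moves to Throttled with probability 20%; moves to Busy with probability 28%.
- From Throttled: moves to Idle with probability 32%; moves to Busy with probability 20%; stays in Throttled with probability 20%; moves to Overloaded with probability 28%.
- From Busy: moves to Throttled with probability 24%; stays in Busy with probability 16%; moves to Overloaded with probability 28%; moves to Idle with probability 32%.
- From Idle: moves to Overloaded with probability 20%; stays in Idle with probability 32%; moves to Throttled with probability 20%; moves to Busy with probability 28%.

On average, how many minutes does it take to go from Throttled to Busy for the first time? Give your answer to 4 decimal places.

Let t(s) be the expected number of minutes to first reach Busy from state s, with t(Busy) = 0. Conditioning on the first minute:
t(Overloaded) = 1 + 0.32·t(Overloaded) + 0.2·t(Throttled) + 0.2·t(Idle)
t(Throttled) = 1 + 0.28·t(Overloaded) + 0.2·t(Throttled) + 0.32·t(Idle)
t(Idle) = 1 + 0.2·t(Overloaded) + 0.2·t(Throttled) + 0.32·t(Idle)
Solving: t(Overloaded) = 3.7879, t(Throttled) = 4.0909, t(Idle) = 3.7879.
Expected minutes from Throttled to Busy: 4.0909.

4.0909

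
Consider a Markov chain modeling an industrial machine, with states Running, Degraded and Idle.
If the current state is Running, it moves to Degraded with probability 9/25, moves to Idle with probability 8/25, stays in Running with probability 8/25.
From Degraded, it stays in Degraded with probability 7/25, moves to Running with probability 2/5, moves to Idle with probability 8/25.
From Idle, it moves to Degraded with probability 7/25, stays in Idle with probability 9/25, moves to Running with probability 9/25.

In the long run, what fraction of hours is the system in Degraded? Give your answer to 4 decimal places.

Let the stationary distribution be π with π = πP and π_1 + π_2 + π_3 = 1.
π_1 = 0.32·π_1 + 0.4·π_2 + 0.36·π_3
π_2 = 0.36·π_1 + 0.28·π_2 + 0.28·π_3
Solving with the normalization constraint gives π = (0.3580, 0.3086, 0.3333).
So the stationary probability of Degraded is 0.3086.

0.3086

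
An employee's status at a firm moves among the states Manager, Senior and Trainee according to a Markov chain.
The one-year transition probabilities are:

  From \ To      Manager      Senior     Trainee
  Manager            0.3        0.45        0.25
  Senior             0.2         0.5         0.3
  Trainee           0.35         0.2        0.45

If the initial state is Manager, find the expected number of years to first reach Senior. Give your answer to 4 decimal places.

Let t(s) be the expected number of years to first reach Senior from state s, with t(Senior) = 0. Conditioning on the first year:
t(Manager) = 1 + 0.3·t(Manager) + 0.25·t(Trainee)
t(Trainee) = 1 + 0.35·t(Manager) + 0.45·t(Trainee)
Solving: t(Manager) = 2.6891, t(Trainee) = 3.5294.
Expected years from Manager to Senior: 2.6891.

2.6891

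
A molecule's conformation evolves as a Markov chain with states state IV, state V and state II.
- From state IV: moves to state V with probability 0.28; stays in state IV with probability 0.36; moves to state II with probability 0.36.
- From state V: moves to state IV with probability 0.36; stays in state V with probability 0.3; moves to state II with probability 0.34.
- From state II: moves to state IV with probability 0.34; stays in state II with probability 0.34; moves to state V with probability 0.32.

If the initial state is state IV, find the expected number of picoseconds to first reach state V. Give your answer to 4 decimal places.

3.4000

Let t(s) be the expected number of picoseconds to first reach state V from state s, with t(state V) = 0. Conditioning on the first picosecond:
t(state IV) = 1 + 0.36·t(state IV) + 0.36·t(state II)
t(state II) = 1 + 0.34·t(state IV) + 0.34·t(state II)
Solving: t(state IV) = 3.4000, t(state II) = 3.2667.
Expected picoseconds from state IV to state V: 3.4000.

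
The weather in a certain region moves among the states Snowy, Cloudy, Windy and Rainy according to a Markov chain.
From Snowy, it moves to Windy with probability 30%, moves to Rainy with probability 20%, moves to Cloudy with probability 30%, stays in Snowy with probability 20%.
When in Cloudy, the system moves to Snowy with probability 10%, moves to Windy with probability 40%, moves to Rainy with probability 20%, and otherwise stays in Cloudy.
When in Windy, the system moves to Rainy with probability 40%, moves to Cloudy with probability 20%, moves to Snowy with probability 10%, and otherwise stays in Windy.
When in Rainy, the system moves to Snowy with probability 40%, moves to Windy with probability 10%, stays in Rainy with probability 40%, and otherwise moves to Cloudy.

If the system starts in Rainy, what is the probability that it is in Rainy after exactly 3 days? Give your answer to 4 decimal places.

Propagate the distribution vector 3 days from Rainy.
After 0 days: (0.0000, 0.0000, 0.0000, 1.0000)
After 1 day: (0.4000, 0.1000, 0.1000, 0.4000)
After 2 days: (0.2600, 0.2100, 0.2300, 0.3000)
After 3 days: (0.2160, 0.2170, 0.2610, 0.3060)
P(in Rainy after 3 days) = 0.3060

0.3060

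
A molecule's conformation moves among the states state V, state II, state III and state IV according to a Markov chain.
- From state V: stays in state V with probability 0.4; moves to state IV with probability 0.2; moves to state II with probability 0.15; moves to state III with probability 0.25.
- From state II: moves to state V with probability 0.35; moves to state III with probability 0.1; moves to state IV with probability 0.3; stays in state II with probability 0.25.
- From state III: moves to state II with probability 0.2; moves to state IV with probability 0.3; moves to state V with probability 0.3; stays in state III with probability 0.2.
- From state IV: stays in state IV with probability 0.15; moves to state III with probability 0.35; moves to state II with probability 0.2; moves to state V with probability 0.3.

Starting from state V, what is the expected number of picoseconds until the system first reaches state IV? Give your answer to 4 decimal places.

Let t(s) be the expected number of picoseconds to first reach state IV from state s, with t(state IV) = 0. Conditioning on the first picosecond:
t(state V) = 1 + 0.4·t(state V) + 0.15·t(state II) + 0.25·t(state III)
t(state II) = 1 + 0.35·t(state V) + 0.25·t(state II) + 0.1·t(state III)
t(state III) = 1 + 0.3·t(state V) + 0.2·t(state II) + 0.2·t(state III)
Solving: t(state V) = 4.1822, t(state II) = 3.7870, t(state III) = 3.7651.
Expected picoseconds from state V to state IV: 4.1822.

4.1822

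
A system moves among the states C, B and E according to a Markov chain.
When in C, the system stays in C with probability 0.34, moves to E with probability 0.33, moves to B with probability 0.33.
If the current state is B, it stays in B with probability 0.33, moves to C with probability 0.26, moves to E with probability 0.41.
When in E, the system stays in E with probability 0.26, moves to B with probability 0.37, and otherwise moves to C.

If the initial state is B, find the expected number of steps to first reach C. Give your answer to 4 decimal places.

Let t(s) be the expected number of steps to first reach C from state s, with t(C) = 0. Conditioning on the first step:
t(B) = 1 + 0.33·t(B) + 0.41·t(E)
t(E) = 1 + 0.37·t(B) + 0.26·t(E)
Solving: t(B) = 3.3421, t(E) = 3.0224.
Expected steps from B to C: 3.3421.

3.3421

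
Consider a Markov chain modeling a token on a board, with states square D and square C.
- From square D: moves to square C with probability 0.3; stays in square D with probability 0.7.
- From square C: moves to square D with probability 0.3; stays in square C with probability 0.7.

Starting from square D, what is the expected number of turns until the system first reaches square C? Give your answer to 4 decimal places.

3.3333

Let t(s) be the expected number of turns to first reach square C from state s, with t(square C) = 0. Conditioning on the first turn:
t(square D) = 1 + 0.7·t(square D)
Solving: t(square D) = 3.3333.
Expected turns from square D to square C: 3.3333.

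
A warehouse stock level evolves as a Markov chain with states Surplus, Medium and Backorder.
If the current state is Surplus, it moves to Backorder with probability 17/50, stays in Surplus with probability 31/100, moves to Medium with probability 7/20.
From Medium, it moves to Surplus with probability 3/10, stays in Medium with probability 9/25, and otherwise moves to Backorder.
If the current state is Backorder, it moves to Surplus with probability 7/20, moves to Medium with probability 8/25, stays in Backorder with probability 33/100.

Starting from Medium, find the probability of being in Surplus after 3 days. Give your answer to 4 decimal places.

0.3200

Propagate the distribution vector 3 days from Medium.
After 0 days: (0.0000, 1.0000, 0.0000)
After 1 day: (0.3000, 0.3600, 0.3400)
After 2 days: (0.3200, 0.3434, 0.3366)
After 3 days: (0.3200, 0.3433, 0.3366)
P(in Surplus after 3 days) = 0.3200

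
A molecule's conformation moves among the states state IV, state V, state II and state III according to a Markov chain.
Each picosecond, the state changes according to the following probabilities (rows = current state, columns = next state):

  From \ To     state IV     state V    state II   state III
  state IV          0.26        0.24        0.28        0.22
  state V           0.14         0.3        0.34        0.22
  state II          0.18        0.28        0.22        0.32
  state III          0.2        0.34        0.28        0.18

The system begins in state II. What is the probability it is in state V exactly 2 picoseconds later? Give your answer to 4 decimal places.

0.2976

Propagate the distribution vector 2 picoseconds from state II.
After 0 picoseconds: (0.0000, 0.0000, 1.0000, 0.0000)
After 1 picosecond: (0.1800, 0.2800, 0.2200, 0.3200)
After 2 picoseconds: (0.1896, 0.2976, 0.2836, 0.2292)
P(in state V after 2 picoseconds) = 0.2976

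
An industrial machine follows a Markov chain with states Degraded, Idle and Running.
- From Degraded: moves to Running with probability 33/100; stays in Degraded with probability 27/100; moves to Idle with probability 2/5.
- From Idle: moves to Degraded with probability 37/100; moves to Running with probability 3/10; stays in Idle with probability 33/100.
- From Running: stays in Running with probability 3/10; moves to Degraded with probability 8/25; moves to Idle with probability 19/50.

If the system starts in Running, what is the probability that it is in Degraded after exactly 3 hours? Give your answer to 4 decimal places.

0.3222

Propagate the distribution vector 3 hours from Running.
After 0 hours: (0.0000, 0.0000, 1.0000)
After 1 hour: (0.3200, 0.3800, 0.3000)
After 2 hours: (0.3230, 0.3674, 0.3096)
After 3 hours: (0.3222, 0.3681, 0.3097)
P(in Degraded after 3 hours) = 0.3222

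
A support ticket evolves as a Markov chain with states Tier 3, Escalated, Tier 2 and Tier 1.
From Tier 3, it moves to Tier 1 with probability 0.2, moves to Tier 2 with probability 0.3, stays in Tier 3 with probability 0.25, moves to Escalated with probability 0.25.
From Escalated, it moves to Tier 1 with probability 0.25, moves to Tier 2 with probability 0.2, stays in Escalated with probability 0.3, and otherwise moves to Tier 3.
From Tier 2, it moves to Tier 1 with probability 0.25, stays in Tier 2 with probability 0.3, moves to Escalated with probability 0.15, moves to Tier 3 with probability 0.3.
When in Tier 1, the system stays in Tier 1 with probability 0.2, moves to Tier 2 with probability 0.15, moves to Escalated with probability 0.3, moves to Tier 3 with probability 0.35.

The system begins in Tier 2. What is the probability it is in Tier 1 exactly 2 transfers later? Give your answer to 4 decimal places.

0.2225

Propagate the distribution vector 2 transfers from Tier 2.
After 0 transfers: (0.0000, 0.0000, 1.0000, 0.0000)
After 1 transfer: (0.3000, 0.1500, 0.3000, 0.2500)
After 2 transfers: (0.2900, 0.2400, 0.2475, 0.2225)
P(in Tier 1 after 2 transfers) = 0.2225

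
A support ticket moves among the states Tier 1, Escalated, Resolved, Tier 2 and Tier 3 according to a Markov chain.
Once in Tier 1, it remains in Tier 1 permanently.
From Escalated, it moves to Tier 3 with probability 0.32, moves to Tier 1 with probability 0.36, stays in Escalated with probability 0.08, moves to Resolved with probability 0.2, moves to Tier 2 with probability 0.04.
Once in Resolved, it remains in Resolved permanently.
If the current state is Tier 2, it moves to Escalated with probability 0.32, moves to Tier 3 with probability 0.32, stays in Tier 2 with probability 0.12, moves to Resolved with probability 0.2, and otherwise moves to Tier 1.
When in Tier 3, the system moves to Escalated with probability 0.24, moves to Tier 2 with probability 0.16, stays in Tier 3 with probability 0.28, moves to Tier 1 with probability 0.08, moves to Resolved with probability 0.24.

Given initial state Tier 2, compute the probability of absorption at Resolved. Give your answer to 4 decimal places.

Let h(s) be the probability of absorption at Resolved starting from transient state s. Then h(Resolved) = 1 and h(Tier 1) = 0. By first-step analysis:
h(Escalated) = 0.36·0 + 0.08·h(Escalated) + 0.2·1 + 0.04·h(Tier 2) + 0.32·h(Tier 3)
h(Tier 2) = 0.04·0 + 0.32·h(Escalated) + 0.2·1 + 0.12·h(Tier 2) + 0.32·h(Tier 3)
h(Tier 3) = 0.08·0 + 0.24·h(Escalated) + 0.24·1 + 0.16·h(Tier 2) + 0.28·h(Tier 3)
Solving: h(Escalated) = 0.4621, h(Tier 2) = 0.6229, h(Tier 3) = 0.6258.
Starting from Tier 2, the probability is 0.6229.

0.6229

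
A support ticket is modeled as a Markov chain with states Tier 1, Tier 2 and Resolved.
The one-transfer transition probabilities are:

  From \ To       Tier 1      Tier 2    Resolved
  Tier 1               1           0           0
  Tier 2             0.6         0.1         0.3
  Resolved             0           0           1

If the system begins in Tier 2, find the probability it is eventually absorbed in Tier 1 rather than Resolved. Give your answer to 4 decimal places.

0.6667

Let h(s) be the probability of absorption at Tier 1 starting from transient state s. Then h(Tier 1) = 1 and h(Resolved) = 0. By first-step analysis:
h(Tier 2) = 0.6·1 + 0.1·h(Tier 2) + 0.3·0
Solving: h(Tier 2) = 0.6667.
Starting from Tier 2, the probability is 0.6667.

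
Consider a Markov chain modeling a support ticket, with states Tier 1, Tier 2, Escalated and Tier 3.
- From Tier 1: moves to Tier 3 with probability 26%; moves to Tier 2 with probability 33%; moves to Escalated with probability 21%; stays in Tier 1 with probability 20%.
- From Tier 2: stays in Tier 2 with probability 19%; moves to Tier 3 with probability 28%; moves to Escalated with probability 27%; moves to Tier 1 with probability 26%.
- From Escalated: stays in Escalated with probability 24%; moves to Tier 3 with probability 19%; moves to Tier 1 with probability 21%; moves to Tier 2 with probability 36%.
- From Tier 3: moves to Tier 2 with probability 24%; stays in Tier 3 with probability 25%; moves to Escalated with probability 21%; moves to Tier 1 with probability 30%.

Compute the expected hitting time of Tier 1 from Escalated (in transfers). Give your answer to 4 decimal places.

Let t(s) be the expected number of transfers to first reach Tier 1 from state s, with t(Tier 1) = 0. Conditioning on the first transfer:
t(Tier 2) = 1 + 0.19·t(Tier 2) + 0.27·t(Escalated) + 0.28·t(Tier 3)
t(Escalated) = 1 + 0.36·t(Tier 2) + 0.24·t(Escalated) + 0.19·t(Tier 3)
t(Tier 3) = 1 + 0.24·t(Tier 2) + 0.21·t(Escalated) + 0.25·t(Tier 3)
Solving: t(Tier 2) = 3.8815, t(Escalated) = 4.0842, t(Tier 3) = 3.7190.
Expected transfers from Escalated to Tier 1: 4.0842.

4.0842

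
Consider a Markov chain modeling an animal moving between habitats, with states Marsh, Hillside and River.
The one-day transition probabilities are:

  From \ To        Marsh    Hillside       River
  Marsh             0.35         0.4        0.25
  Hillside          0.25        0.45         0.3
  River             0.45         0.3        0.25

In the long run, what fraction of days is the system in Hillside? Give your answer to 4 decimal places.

0.3927

Let the stationary distribution be π with π = πP and π_1 + π_2 + π_3 = 1.
π_1 = 0.35·π_1 + 0.25·π_2 + 0.45·π_3
π_2 = 0.4·π_1 + 0.45·π_2 + 0.3·π_3
Solving with the normalization constraint gives π = (0.3377, 0.3927, 0.2696).
So the stationary probability of Hillside is 0.3927.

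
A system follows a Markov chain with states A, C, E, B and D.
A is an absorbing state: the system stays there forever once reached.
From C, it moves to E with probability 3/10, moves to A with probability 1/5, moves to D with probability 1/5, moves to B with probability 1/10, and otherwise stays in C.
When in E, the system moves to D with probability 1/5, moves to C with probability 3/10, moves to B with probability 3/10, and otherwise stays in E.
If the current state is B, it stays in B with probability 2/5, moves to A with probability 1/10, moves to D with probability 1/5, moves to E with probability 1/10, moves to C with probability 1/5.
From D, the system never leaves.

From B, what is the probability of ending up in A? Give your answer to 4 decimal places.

0.3457

Let h(s) be the probability of absorption at A starting from transient state s. Then h(A) = 1 and h(D) = 0. By first-step analysis:
h(C) = 0.2·1 + 0.2·h(C) + 0.3·h(E) + 0.1·h(B) + 0.2·0
h(E) = 0.3·h(C) + 0.2·h(E) + 0.3·h(B) + 0.2·0
h(B) = 0.1·1 + 0.2·h(C) + 0.1·h(E) + 0.4·h(B) + 0.2·0
Solving: h(C) = 0.3978, h(E) = 0.2788, h(B) = 0.3457.
Starting from B, the probability is 0.3457.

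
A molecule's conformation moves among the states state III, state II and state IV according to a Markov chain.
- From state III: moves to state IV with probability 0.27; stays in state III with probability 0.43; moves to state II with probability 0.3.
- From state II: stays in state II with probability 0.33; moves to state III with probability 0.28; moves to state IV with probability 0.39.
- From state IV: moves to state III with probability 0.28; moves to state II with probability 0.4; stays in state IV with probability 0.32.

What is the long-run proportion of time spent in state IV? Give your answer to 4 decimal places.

0.3275

Let the stationary distribution be π with π = πP and π_1 + π_2 + π_3 = 1.
π_1 = 0.43·π_1 + 0.28·π_2 + 0.28·π_3
π_2 = 0.3·π_1 + 0.33·π_2 + 0.4·π_3
Solving with the normalization constraint gives π = (0.3294, 0.3430, 0.3275).
So the stationary probability of state IV is 0.3275.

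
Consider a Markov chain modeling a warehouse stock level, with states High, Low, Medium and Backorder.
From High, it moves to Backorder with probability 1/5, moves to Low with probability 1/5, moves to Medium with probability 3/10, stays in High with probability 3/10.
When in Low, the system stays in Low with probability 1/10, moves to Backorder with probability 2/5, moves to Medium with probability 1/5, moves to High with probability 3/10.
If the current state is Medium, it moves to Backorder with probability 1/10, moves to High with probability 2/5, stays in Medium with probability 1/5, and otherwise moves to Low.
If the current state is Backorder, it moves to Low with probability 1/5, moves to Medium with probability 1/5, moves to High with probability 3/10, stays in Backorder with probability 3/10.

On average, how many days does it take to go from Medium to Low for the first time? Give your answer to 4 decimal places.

4.0271

Let t(s) be the expected number of days to first reach Low from state s, with t(Low) = 0. Conditioning on the first day:
t(High) = 1 + 0.3·t(High) + 0.3·t(Medium) + 0.2·t(Backorder)
t(Medium) = 1 + 0.4·t(High) + 0.2·t(Medium) + 0.1·t(Backorder)
t(Backorder) = 1 + 0.3·t(High) + 0.2·t(Medium) + 0.3·t(Backorder)
Solving: t(High) = 4.4344, t(Medium) = 4.0271, t(Backorder) = 4.4796.
Expected days from Medium to Low: 4.0271.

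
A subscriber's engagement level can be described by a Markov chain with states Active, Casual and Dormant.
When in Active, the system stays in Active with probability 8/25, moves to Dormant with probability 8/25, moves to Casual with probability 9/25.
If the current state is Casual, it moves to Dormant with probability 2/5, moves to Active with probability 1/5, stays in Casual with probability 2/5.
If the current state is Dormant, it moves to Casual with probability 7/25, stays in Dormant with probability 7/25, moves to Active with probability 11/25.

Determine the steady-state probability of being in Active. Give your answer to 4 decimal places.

Let the stationary distribution be π with π = πP and π_1 + π_2 + π_3 = 1.
π_1 = 0.32·π_1 + 0.2·π_2 + 0.44·π_3
π_2 = 0.36·π_1 + 0.4·π_2 + 0.28·π_3
Solving with the normalization constraint gives π = (0.3185, 0.3471, 0.3344).
So the stationary probability of Active is 0.3185.

0.3185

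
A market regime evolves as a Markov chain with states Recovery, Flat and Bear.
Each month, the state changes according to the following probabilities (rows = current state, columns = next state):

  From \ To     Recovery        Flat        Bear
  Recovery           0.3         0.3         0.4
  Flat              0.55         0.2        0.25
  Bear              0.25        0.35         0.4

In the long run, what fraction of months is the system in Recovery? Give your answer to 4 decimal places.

0.3544

Let the stationary distribution be π with π = πP and π_1 + π_2 + π_3 = 1.
π_1 = 0.3·π_1 + 0.55·π_2 + 0.25·π_3
π_2 = 0.3·π_1 + 0.2·π_2 + 0.35·π_3
Solving with the normalization constraint gives π = (0.3544, 0.2889, 0.3567).
So the stationary probability of Recovery is 0.3544.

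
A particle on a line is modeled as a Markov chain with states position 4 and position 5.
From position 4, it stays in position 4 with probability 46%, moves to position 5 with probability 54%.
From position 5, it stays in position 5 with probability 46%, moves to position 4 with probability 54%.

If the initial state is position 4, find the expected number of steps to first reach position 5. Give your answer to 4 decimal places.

Let t(s) be the expected number of steps to first reach position 5 from state s, with t(position 5) = 0. Conditioning on the first step:
t(position 4) = 1 + 0.46·t(position 4)
Solving: t(position 4) = 1.8519.
Expected steps from position 4 to position 5: 1.8519.

1.8519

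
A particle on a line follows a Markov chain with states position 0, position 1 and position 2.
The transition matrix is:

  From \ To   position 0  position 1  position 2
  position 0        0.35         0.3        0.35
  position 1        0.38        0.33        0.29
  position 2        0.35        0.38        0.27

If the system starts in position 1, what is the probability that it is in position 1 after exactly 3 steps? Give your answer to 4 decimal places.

Propagate the distribution vector 3 steps from position 1.
After 0 steps: (0.0000, 1.0000, 0.0000)
After 1 step: (0.3800, 0.3300, 0.2900)
After 2 steps: (0.3599, 0.3331, 0.3070)
After 3 steps: (0.3600, 0.3346, 0.3055)
P(in position 1 after 3 steps) = 0.3346

0.3346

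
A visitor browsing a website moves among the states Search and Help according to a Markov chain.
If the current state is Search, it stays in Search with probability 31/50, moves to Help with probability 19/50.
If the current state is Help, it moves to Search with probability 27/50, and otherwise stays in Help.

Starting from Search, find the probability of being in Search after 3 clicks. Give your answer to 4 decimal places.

0.5872

Propagate the distribution vector 3 clicks from Search.
After 0 clicks: (1.0000, 0.0000)
After 1 click: (0.6200, 0.3800)
After 2 clicks: (0.5896, 0.4104)
After 3 clicks: (0.5872, 0.4128)
P(in Search after 3 clicks) = 0.5872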